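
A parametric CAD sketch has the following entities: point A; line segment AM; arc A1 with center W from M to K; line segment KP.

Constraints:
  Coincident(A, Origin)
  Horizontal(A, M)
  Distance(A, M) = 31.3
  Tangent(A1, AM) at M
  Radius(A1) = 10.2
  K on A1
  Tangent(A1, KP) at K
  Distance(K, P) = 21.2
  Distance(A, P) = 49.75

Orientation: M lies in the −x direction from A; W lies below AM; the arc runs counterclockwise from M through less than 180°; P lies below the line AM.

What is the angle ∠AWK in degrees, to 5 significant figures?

172.95°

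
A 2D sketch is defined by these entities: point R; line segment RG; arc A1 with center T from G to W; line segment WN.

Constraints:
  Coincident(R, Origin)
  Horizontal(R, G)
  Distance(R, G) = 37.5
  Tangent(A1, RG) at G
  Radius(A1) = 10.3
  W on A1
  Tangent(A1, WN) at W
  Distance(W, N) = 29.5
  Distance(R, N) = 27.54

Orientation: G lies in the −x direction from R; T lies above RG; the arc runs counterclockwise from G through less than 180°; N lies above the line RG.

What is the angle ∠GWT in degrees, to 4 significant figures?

65.75°

Checks: |TW| = 10.30 ✓; ∠(TW, WN) = 90.00° ✓; |WN| = 29.50 ✓; |RN| = 27.54 ✓.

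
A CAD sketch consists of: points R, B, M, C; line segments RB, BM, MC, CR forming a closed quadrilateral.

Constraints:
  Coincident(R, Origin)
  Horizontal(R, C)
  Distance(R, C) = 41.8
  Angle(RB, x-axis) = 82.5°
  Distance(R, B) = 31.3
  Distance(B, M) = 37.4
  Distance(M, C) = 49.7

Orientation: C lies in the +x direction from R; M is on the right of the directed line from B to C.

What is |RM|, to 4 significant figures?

8.899

R is at the origin; RC is horizontal with |RC| = 41.8 and C in +x, so C = (41.8, 0). RB runs at 82.5° with |RB| = 31.3, so B = (4.085, 31.03). M is determined by |BM| = 37.4 and |MC| = 49.7 together: it lies at the intersection of circle(B, 37.4) and circle(C, 49.7). With |BC| = 48.84, the foot of the radical line on BC is 13.45 from B and the perpendicular offset is √(37.4² − 13.45²) = 34.90. Taking the right-of-BC solution: M = (-7.699, -4.463).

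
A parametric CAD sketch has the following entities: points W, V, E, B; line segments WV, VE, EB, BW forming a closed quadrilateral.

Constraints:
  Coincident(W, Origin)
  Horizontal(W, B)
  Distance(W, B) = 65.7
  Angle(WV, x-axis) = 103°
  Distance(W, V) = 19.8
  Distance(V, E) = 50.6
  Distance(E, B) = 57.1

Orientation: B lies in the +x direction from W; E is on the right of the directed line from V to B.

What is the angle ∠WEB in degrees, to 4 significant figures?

91.21°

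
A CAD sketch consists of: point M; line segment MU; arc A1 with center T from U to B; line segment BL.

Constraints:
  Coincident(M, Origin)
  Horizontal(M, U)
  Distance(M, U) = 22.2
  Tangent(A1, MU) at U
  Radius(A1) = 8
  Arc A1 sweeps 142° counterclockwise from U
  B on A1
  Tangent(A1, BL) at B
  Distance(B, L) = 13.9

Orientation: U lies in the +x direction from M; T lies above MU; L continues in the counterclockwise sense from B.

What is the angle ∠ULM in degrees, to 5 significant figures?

50.046°

M is at the origin; MU is horizontal with |MU| = 22.2 and U on the +x side, so U = (22.200, 0.0000). The tangent condition forces TU to be normal to MU, so T = U + (0, 8) = (22.200, 8.0000). On A1, U sits at bearing -90° from T; a 142° counterclockwise sweep puts B at bearing 52°, so B = T + 8.0·(cos 52°, sin 52°) = (27.125, 14.304). The tangent condition forces TB to be normal to BL, so BL runs along (−sin 52°, cos 52°); with |BL| = 13.9, L = (16.172, 22.862). Then cos ∠ULM = LU·LM / (|LU||LM|), giving 50.046°.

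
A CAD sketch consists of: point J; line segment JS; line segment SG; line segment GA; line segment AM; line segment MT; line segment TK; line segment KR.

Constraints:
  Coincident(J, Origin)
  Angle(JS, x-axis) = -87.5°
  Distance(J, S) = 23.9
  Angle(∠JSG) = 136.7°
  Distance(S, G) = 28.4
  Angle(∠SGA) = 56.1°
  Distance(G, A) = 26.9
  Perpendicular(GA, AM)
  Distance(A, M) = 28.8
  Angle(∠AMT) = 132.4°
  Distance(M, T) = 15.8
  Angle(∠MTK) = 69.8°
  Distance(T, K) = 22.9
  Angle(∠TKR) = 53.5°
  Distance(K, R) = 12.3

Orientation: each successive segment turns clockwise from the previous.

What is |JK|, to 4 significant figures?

34.25

J is at the origin; JS runs at -87.5° with length 23.9, so S = (1.043, -23.88). ∠JSG = 136.7° gives SG at -130.8° from the x-axis; with |SG| = 28.4, G = (-17.51, -45.38). ∠SGA = 56.1° gives GA at 105.3° from the x-axis; with |GA| = 26.9, A = (-24.61, -19.43). GA ⟂ AM, so AM runs at 15.30°; with |AM| = 28.8, M = (3.166, -11.83). ∠AMT = 132.4° gives MT at -32.30° from the x-axis; with |MT| = 15.8, T = (16.52, -20.27). ∠MTK = 69.8° gives TK at -142.5° from the x-axis; with |TK| = 22.9, K = (-1.646, -34.21). Then |JK| = |K − J| = 34.25.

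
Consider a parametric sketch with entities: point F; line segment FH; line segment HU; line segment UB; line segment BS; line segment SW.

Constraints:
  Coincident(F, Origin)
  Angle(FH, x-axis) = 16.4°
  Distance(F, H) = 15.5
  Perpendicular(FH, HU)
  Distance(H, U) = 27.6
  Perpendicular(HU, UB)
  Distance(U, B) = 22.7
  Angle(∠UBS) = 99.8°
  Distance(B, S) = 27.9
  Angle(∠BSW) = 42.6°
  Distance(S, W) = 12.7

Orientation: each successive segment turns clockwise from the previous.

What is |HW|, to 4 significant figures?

19.08

∠UBS = 99.8° gives BS at 116.2° from the x-axis; with |BS| = 27.9, S = (-11.43, -3.476). ∠BSW = 42.6° gives SW at -21.20° from the x-axis; with |SW| = 12.7, W = (0.4081, -8.069). Then |HW| = |W − H| = 19.08.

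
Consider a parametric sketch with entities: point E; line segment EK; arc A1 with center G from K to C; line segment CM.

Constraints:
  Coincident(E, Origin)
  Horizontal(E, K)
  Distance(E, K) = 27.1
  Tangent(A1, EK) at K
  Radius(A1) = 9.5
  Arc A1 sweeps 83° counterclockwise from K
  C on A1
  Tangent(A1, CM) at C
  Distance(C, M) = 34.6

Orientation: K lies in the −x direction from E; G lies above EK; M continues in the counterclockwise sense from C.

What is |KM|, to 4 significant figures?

44.81

E is at the origin; EK is horizontal with |EK| = 27.1 and K on the −x side, so K = (-27.10, 0.000). Since A1 is tangent to EK there, GK ⟂ EK, so G = K + (0, 9.5) = (-27.10, 9.500). On A1, K sits at bearing -90° from G; an 83° counterclockwise sweep puts C at bearing -7°, so C = G + 9.5·(cos -7°, sin -7°) = (-17.67, 8.342). Since A1 is tangent to CM there, GC ⟂ CM, so CM runs along (−sin -7°, cos -7°); with |CM| = 34.6, M = (-13.45, 42.68). Then |KM| = |M − K| = 44.81.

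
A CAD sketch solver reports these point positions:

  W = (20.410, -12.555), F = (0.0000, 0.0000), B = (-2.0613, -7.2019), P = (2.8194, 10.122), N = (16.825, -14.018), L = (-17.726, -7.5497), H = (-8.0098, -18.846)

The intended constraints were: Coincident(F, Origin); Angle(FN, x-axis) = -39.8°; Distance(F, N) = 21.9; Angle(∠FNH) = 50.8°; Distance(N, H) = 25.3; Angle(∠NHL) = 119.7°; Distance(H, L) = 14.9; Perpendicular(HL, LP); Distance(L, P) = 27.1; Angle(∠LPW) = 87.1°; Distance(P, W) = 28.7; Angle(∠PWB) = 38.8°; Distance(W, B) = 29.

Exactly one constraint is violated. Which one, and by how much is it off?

Distance(W, B) = 29 — off by 5.90.

F = (0.00, 0.00) ✓; FN at -39.80° ✓; |FN| = 21.90 ✓; ∠FNH = 50.80° ✓; |NH| = 25.30 ✓; ∠NHL = 119.7° ✓; |HL| = 14.90 ✓; ∠(HL, LP) = 90.00° ✓; |LP| = 27.10 ✓; ∠LPW = 87.10° ✓; |PW| = 28.70 ✓; ∠PWB = 38.80° ✓; |WB| = 23.10 ✗.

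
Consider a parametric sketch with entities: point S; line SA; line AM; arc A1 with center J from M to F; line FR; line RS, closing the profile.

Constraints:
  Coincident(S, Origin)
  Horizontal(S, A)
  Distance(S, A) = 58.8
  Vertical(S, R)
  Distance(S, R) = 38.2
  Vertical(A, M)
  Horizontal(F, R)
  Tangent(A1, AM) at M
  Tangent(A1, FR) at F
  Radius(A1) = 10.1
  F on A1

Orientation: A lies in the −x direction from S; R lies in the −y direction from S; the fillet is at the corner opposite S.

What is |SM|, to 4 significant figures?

65.17

S is at the origin; SA is horizontal with |SA| = 58.8 and A on the −x side, so A = (-58.80, 0.000). S and R share the same x with |SR| = 38.2 and R on the −y side, so R = (0.000, -38.20). The virtual corner opposite S is at (-58.80, -38.20). A1 meets AM tangentially, so JM is at right angles to AM and since A1 is tangent to FR there, JF ⟂ FR, with radius 10.1, so the center J sits 10.1 in from both sides at J = (-48.70, -28.10). That places the tangent points at M = (-58.80, -28.10) on AM and F = (-48.70, -38.20) on FR. Then |SM| = |M − S| = 65.17.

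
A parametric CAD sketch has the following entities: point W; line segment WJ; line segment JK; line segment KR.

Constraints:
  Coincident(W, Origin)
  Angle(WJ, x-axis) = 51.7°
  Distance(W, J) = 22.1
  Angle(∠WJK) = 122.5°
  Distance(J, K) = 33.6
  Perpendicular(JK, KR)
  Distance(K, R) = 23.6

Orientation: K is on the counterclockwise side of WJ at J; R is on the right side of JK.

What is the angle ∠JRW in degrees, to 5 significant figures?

7.8041°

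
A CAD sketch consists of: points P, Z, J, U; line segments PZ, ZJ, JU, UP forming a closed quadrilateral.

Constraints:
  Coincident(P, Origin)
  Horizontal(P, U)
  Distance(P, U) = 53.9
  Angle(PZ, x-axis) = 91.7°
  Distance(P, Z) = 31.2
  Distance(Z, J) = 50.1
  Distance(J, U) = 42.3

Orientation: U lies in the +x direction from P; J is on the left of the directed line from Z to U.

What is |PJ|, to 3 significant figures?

63.7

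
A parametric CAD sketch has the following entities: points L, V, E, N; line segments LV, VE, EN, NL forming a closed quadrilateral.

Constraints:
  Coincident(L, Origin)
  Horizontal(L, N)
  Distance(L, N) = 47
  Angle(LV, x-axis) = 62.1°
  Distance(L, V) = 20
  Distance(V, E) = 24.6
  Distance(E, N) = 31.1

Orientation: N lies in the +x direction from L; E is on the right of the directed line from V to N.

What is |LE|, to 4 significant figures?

17.48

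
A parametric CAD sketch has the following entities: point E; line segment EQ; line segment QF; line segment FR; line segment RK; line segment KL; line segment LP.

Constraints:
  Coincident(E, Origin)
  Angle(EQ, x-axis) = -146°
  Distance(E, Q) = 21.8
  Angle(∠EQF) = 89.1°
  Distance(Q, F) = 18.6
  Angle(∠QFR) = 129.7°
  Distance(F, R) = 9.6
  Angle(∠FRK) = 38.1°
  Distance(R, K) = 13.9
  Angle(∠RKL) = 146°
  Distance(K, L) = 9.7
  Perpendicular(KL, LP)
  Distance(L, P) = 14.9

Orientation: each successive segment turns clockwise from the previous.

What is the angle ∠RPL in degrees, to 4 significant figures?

71.44°

∠RKL = 146.0° gives KL at -103.1° from the x-axis; with |KL| = 9.7, L = (-22.63, -9.871). The perpendicularity gives LP at right angles to KL, so LP runs at 166.9°; with |LP| = 14.9, P = (-37.14, -6.494). Then cos ∠RPL = PR·PL / (|PR||PL|), giving 71.44°.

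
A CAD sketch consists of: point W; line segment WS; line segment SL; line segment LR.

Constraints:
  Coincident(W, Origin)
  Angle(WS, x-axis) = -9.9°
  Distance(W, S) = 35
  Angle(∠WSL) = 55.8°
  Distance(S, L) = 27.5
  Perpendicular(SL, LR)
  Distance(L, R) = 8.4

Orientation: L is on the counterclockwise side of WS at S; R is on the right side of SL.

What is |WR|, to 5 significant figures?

38.159

∠WSL = 55.8°, so SL runs at -9.9° + (180° − 55.8°) = 114.30° from the x-axis; with |SL| = 27.5, L = S + 27.5·(cos 114.30°, sin 114.30°) = (23.162, 19.046). The perpendicularity gives LR at right angles to SL; with |LR| = 8.4 on the right of SL, R = L + 8.4·(0.91140, 0.41151) = (30.818, 22.503). Then |WR| = |R − W| = 38.159.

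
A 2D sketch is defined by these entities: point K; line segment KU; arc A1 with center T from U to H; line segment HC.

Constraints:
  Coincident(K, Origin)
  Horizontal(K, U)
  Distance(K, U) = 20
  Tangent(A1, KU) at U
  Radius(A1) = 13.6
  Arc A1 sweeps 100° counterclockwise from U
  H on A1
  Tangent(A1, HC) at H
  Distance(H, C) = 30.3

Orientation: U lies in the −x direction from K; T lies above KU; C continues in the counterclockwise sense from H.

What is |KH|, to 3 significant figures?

17.3

K is at the origin; KU is horizontal with |KU| = 20.0 and U on the −x side, so U = (-20.0, 0.00). Since A1 is tangent to KU there, TU ⟂ KU, so T = U + (0, 13.6) = (-20.0, 13.6). On A1, U sits at bearing -90° from T; a 100° counterclockwise sweep puts H at bearing 10°, so H = T + 13.6·(cos 10°, sin 10°) = (-6.61, 16.0). Then |KH| = |H − K| = 17.3.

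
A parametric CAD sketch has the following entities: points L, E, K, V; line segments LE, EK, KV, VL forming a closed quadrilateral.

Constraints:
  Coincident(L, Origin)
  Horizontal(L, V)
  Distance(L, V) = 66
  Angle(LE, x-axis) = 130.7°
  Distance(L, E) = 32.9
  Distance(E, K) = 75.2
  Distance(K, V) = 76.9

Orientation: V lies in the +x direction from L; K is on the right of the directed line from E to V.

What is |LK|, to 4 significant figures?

45.94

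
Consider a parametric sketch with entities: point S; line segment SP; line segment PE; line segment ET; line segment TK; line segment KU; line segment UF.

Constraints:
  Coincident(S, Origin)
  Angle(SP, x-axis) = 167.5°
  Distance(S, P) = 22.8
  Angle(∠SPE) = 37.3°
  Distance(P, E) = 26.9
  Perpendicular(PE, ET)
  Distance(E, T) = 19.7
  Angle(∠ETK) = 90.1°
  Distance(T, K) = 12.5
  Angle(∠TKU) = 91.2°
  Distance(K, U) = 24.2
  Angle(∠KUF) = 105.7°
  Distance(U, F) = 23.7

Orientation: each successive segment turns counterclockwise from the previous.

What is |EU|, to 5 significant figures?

13.794

S is at the origin; SP runs at 167.5° with length 22.8, so P = (-22.260, 4.9348). ∠SPE = 37.3° gives PE at -49.800° from the x-axis; with |PE| = 26.9, E = (-4.8967, -15.611). PE is perpendicular to ET, so ET runs at 40.200°; with |ET| = 19.7, T = (10.150, -2.8958). ∠ETK = 90.1° gives TK at 130.10° from the x-axis; with |TK| = 12.5, K = (2.0985, 6.6657). ∠TKU = 91.2° gives KU at -141.10° from the x-axis; with |KU| = 24.2, U = (-16.735, -8.5310). Then |EU| = |U − E| = 13.794.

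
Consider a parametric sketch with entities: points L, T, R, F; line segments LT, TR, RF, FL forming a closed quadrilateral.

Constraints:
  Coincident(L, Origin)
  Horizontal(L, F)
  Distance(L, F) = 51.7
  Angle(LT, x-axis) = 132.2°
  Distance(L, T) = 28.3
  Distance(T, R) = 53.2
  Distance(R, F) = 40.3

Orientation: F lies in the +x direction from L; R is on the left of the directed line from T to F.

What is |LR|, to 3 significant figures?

47.8

L is at the origin; L and F share the same y with |LF| = 51.7 and F in +x, so F = (51.7, 0). LT runs at 132.2° with |LT| = 28.3, so T = (-19.0, 21.0). R is determined by |TR| = 53.2 and |RF| = 40.3 together: it lies at the intersection of circle(T, 53.2) and circle(F, 40.3). With |TF| = 73.8, the foot of the radical line on TF is 45.1 from T and the perpendicular offset is √(53.2² − 45.1²) = 28.3. Taking the left-of-TF solution: R = (32.2, 35.3).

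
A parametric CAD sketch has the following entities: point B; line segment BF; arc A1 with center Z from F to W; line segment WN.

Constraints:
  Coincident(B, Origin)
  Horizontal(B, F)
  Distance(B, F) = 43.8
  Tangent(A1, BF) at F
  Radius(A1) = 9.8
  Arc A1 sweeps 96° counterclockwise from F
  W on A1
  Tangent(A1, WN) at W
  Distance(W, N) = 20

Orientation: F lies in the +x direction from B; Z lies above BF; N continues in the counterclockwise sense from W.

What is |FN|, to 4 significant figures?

31.65

On A1, F sits at bearing -90° from Z; a 96° counterclockwise sweep puts W at bearing 6°, so W = Z + 9.8·(cos 6°, sin 6°) = (53.55, 10.82). The tangent condition forces ZW to be normal to WN, so WN runs along (−sin 6°, cos 6°); with |WN| = 20.0, N = (51.46, 30.71). Then |FN| = |N − F| = 31.65.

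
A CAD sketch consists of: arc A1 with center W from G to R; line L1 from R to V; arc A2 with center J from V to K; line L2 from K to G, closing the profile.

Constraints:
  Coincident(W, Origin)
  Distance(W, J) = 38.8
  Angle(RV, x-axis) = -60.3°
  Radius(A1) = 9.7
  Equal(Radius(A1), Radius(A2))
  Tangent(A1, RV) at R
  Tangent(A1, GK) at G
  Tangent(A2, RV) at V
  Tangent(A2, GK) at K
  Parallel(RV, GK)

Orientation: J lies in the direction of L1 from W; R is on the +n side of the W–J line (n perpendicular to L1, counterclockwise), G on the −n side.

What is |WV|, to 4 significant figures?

39.99

Tangency of A1 to both parallel lines with radius 9.7 puts R and G at W ± 9.7·n: R = (8.426, 4.806), G = (-8.426, -4.806). Equal radii place V and K the same way about J: V = J + 9.7·n = (27.65, -28.90), K = J − 9.7·n = (10.80, -38.51). Then |WV| = |V − W| = 39.99.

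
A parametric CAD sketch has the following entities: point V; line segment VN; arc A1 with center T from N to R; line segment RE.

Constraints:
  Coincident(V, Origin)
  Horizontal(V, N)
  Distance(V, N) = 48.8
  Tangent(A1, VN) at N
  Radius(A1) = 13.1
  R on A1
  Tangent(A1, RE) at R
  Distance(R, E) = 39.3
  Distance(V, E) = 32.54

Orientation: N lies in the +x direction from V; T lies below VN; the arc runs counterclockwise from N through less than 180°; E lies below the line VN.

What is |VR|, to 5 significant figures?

39.970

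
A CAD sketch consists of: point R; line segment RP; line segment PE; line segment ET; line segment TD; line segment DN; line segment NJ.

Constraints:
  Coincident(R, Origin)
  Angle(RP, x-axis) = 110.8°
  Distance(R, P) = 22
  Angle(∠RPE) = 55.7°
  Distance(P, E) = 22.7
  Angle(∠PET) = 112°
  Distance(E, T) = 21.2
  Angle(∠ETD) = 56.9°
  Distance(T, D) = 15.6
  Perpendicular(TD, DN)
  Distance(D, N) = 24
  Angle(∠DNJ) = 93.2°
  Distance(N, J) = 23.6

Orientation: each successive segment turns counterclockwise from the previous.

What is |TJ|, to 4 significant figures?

26.54

R is at the origin; RP runs at 110.8° with length 22.0, so P = (-7.812, 20.57). ∠RPE = 55.7° gives PE at -124.9° from the x-axis; with |PE| = 22.7, E = (-20.80, 1.949). ∠PET = 112.0° gives ET at -56.90° from the x-axis; with |ET| = 21.2, T = (-9.223, -15.81). ∠ETD = 56.9° gives TD at 66.20° from the x-axis; with |TD| = 15.6, D = (-2.927, -1.538). TD ⟂ DN, so DN runs at 156.2°; with |DN| = 24.0, N = (-24.89, 8.148). ∠DNJ = 93.2° gives NJ at -117.0° from the x-axis; with |NJ| = 23.6, J = (-35.60, -12.88). Then |TJ| = |J − T| = 26.54.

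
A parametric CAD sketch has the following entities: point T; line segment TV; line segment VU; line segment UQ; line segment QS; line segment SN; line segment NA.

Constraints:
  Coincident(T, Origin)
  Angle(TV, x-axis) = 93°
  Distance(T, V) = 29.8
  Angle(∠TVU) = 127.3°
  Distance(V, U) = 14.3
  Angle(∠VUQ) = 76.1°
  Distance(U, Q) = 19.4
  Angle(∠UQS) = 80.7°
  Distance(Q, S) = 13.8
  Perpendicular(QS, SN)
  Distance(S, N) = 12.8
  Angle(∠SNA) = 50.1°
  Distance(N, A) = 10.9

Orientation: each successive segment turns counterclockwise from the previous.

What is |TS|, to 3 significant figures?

18.2

T is at the origin; TV runs at 93.0° with length 29.8, so V = (-1.56, 29.8). ∠TVU = 127.3° gives VU at 146° from the x-axis; with |VU| = 14.3, U = (-13.4, 37.8). ∠VUQ = 76.1° gives UQ at -110° from the x-axis; with |UQ| = 19.4, Q = (-20.1, 19.6). ∠UQS = 80.7° gives QS at -11.1° from the x-axis; with |QS| = 13.8, S = (-6.59, 17.0). Then |TS| = |S − T| = 18.2.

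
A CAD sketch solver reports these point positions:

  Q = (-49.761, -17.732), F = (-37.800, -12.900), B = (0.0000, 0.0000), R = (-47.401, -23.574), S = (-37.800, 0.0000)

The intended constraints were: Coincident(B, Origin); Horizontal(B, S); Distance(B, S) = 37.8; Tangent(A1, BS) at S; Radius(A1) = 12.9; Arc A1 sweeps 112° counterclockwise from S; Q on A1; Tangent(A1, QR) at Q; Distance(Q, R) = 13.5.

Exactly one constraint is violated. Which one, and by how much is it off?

Distance(Q, R) = 13.5 — off by 7.20.

B = (0.00, 0.00) ✓; B.y = 0.00, S.y = 0.00 ✓; |BS| = 37.80 ✓; ∠(FS, SB) = 90.00° ✓; |FS| = 12.90 ✓; bearing(F→Q) − bearing(F→S) = 112.0° ✓; |FQ| = 12.90 ✓; ∠(FQ, QR) = 90.00° ✓; |QR| = 6.301 ✗.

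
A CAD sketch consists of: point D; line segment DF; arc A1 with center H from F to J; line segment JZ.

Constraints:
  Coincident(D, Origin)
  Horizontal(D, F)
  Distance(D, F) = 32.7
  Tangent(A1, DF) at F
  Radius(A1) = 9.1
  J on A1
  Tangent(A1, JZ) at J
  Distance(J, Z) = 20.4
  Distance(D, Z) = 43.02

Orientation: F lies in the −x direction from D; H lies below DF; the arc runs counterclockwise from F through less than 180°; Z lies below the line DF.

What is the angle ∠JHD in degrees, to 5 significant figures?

163.52°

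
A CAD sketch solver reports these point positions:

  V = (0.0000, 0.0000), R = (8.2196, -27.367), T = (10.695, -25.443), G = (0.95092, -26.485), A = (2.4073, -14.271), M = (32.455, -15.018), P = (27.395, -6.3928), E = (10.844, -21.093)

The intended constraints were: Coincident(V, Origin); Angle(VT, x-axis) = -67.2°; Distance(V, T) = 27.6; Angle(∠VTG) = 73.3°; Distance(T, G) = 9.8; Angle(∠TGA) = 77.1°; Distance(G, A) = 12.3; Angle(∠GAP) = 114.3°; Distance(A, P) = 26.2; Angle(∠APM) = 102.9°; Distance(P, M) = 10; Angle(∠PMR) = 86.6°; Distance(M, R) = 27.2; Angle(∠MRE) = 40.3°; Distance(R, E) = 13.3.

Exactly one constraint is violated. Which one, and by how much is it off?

Distance(R, E) = 13.3 — off by 6.50.

V = (0.00, 0.00) ✓; VT at -67.20° ✓; |VT| = 27.60 ✓; ∠VTG = 73.30° ✓; |TG| = 9.800 ✓; ∠TGA = 77.10° ✓; |GA| = 12.30 ✓; ∠GAP = 114.3° ✓; |AP| = 26.20 ✓; ∠APM = 102.9° ✓; |PM| = 10.00 ✓; ∠PMR = 86.60° ✓; |MR| = 27.20 ✓; ∠MRE = 40.30° ✓; |RE| = 6.801 ✗.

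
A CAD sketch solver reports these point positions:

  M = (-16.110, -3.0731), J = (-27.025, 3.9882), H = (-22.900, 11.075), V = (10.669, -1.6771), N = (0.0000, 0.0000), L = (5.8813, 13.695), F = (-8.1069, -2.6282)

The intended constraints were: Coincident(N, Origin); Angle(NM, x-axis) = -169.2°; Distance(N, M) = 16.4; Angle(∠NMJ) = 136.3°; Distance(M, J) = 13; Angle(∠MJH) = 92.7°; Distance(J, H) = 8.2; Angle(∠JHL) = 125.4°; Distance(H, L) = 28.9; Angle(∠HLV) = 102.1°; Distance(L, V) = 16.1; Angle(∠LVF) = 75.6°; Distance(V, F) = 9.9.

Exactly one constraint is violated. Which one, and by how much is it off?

Distance(V, F) = 9.9 — off by 8.90.

N = (0.00, 0.00) ✓; NM at -169.2° ✓; |NM| = 16.40 ✓; ∠NMJ = 136.3° ✓; |MJ| = 13.00 ✓; ∠MJH = 92.70° ✓; |JH| = 8.200 ✓; ∠JHL = 125.4° ✓; |HL| = 28.90 ✓; ∠HLV = 102.1° ✓; |LV| = 16.10 ✓; ∠LVF = 75.60° ✓; |VF| = 18.80 ✗.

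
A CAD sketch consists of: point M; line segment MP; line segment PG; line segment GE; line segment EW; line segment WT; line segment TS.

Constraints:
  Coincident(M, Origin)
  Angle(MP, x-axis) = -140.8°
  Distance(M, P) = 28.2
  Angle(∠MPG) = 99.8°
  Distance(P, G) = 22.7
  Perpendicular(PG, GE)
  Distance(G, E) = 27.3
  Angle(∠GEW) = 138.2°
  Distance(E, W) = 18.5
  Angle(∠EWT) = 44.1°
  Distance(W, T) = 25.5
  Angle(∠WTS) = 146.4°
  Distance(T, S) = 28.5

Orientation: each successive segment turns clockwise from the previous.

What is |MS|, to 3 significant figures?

46.6

M is at the origin; MP runs at -140.8° with length 28.2, so P = (-21.9, -17.8). ∠MPG = 99.8° gives PG at 139° from the x-axis; with |PG| = 22.7, G = (-39.0, -2.93). PG is perpendicular to GE, so GE runs at 49.0°; with |GE| = 27.3, E = (-21.1, 17.7). ∠GEW = 138.2° gives EW at 7.20° from the x-axis; with |EW| = 18.5, W = (-2.72, 20.0). ∠EWT = 44.1° gives WT at -129° from the x-axis; with |WT| = 25.5, T = (-18.7, 0.0906). ∠WTS = 146.4° gives TS at -162° from the x-axis; with |TS| = 28.5, S = (-45.8, -8.57). Then |MS| = |S − M| = 46.6.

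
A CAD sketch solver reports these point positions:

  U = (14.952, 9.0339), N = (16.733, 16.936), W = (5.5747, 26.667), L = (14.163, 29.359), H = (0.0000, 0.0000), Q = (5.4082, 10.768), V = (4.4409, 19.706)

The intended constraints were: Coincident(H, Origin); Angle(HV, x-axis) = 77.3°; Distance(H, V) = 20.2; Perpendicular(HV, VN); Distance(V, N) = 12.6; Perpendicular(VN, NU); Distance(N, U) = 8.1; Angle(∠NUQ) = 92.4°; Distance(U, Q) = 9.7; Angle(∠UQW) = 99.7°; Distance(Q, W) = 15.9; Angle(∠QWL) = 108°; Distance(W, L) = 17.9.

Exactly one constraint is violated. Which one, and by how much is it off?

Distance(W, L) = 17.9 — off by 8.90.

H = (0.00, 0.00) ✓; HV at 77.30° ✓; |HV| = 20.20 ✓; ∠(HV, VN) = 90.00° ✓; |VN| = 12.60 ✓; ∠(VN, NU) = 90.00° ✓; |NU| = 8.100 ✓; ∠NUQ = 92.40° ✓; |UQ| = 9.700 ✓; ∠UQW = 99.70° ✓; |QW| = 15.90 ✓; ∠QWL = 108.0° ✓; |WL| = 9.000 ✗.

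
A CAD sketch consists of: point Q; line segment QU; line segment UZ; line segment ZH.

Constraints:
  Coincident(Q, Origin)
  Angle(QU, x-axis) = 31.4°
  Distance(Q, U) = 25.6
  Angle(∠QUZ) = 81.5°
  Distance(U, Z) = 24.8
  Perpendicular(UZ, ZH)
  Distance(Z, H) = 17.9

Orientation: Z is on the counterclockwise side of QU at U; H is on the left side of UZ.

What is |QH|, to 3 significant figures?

22.3

Q is at the origin; QU runs at 31.4° with length 25.6, so U = 25.6·(cos 31.4°, sin 31.4°) = (21.9, 13.3). ∠QUZ = 81.5°, so UZ runs at 31.4° + (180° − 81.5°) = 130° from the x-axis; with |UZ| = 24.8, Z = U + 24.8·(cos 130°, sin 130°) = (5.94, 32.4). UZ is perpendicular to ZH; with |ZH| = 17.9 on the left of UZ, H = Z + 17.9·(-0.767, -0.641) = (-7.79, 20.9). Then |QH| = |H − Q| = 22.3.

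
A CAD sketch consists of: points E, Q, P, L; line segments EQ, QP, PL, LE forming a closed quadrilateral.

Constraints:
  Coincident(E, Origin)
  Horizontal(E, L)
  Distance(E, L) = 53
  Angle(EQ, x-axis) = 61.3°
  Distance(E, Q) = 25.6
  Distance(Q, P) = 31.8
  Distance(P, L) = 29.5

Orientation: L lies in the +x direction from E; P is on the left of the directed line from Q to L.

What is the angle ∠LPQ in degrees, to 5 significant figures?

98.575°

Checks: |QP| = 31.80 ✓; |PL| = 29.50 ✓.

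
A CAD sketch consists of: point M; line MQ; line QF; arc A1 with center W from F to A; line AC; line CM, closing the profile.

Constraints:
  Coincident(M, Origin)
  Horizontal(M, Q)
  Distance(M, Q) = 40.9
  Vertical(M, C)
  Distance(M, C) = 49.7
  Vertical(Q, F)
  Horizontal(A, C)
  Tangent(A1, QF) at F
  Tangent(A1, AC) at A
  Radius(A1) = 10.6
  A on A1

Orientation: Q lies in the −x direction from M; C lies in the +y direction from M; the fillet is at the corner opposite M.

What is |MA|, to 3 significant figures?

58.2

M is at the origin; MQ is horizontal with |MQ| = 40.9 and Q on the −x side, so Q = (-40.9, 0.00). M and C share the same x with |MC| = 49.7 and C on the +y side, so C = (0.00, 49.7). The virtual corner opposite M is at (-40.9, 49.7). A1 meets QF tangentially, so WF is at right angles to QF and since A1 is tangent to AC there, WA ⟂ AC, with radius 10.6, so the center W sits 10.6 in from both sides at W = (-30.3, 39.1). That places the tangent points at F = (-40.9, 39.1) on QF and A = (-30.3, 49.7) on AC. Then |MA| = |A − M| = 58.2.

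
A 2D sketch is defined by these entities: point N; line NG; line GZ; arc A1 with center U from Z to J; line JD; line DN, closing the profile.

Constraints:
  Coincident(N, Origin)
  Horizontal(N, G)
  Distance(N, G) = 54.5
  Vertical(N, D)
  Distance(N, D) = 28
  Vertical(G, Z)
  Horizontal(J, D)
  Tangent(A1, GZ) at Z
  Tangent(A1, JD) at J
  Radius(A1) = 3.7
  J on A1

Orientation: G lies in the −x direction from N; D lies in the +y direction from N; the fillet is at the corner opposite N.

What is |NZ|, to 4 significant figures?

59.67

N is at the origin; NG is horizontal with |NG| = 54.5 and G on the −x side, so G = (-54.50, 0.000). ND is vertical with |ND| = 28.0 and D on the +y side, so D = (0.000, 28.00). The virtual corner opposite N is at (-54.50, 28.00). Tangency of A1 to GZ means the radius UZ is perpendicular to GZ and the tangent condition forces UJ to be normal to JD, with radius 3.7, so the center U sits 3.7 in from both sides at U = (-50.80, 24.30). That places the tangent points at Z = (-54.50, 24.30) on GZ and J = (-50.80, 28.00) on JD. Then |NZ| = |Z − N| = 59.67.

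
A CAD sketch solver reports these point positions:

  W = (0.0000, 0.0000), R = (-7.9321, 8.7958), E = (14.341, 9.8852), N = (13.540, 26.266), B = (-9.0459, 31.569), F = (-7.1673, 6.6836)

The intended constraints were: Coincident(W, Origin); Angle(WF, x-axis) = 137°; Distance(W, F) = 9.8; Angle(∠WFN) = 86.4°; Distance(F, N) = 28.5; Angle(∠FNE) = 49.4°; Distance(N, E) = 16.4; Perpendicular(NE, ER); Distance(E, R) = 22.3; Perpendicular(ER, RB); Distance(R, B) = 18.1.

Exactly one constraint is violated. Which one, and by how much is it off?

Distance(R, B) = 18.1 — off by 4.70.

W = (0.00, 0.00) ✓; WF at 137.0° ✓; |WF| = 9.800 ✓; ∠WFN = 86.40° ✓; |FN| = 28.50 ✓; ∠FNE = 49.40° ✓; |NE| = 16.40 ✓; ∠(NE, ER) = 90.00° ✓; |ER| = 22.30 ✓; ∠(ER, RB) = 90.00° ✓; |RB| = 22.80 ✗.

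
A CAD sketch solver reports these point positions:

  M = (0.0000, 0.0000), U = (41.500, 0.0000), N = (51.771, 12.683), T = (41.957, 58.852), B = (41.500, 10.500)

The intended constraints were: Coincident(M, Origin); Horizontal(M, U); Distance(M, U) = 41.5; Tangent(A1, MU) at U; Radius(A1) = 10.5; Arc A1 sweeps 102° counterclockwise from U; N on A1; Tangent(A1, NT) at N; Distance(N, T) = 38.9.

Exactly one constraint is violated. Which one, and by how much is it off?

Distance(N, T) = 38.9 — off by 8.30.

M = (0.00, 0.00) ✓; M.y = 0.00, U.y = 0.00 ✓; |MU| = 41.50 ✓; ∠(BU, UM) = 90.00° ✓; |BU| = 10.50 ✓; bearing(B→N) − bearing(B→U) = 102.0° ✓; |BN| = 10.50 ✓; ∠(BN, NT) = 90.00° ✓; |NT| = 47.20 ✗.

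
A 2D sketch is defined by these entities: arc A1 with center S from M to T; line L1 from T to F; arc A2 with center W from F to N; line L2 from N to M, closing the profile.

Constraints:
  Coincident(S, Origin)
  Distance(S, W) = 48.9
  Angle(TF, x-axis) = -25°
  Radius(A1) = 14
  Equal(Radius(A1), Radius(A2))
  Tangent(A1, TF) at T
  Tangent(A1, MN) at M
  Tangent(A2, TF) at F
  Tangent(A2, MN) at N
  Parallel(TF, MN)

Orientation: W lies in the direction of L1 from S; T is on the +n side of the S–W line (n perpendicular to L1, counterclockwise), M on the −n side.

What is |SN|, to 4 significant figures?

50.86

The slot axis is L1's direction at -25.0°, so u = (cos -25.0°, sin -25.0°) = (0.9063, -0.4226) and n = (−sin -25.0°, cos -25.0°) = (0.4226, 0.9063). S is at the origin and W lies 48.9 along u from S, so W = 48.9·u = (44.32, -20.67). Tangency of A1 to both parallel lines with radius 14.0 puts T and M at S ± 14.0·n: T = (5.917, 12.69), M = (-5.917, -12.69). Equal radii place F and N the same way about W: F = W + 14.0·n = (50.24, -7.978), N = W − 14.0·n = (38.40, -33.35). Then |SN| = |N − S| = 50.86.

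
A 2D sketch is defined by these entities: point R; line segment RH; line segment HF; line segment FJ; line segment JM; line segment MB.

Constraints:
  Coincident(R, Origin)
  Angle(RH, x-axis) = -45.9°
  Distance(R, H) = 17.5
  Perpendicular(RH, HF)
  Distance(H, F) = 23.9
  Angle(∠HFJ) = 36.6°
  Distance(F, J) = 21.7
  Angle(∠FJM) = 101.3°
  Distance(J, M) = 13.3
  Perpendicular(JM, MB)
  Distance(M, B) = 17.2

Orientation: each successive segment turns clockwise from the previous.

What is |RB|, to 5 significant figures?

27.475

R is at the origin; RH runs at -45.9° with length 17.5, so H = (12.178, -12.567). RH is perpendicular to HF, so HF runs at -135.90°; with |HF| = 23.9, F = (-4.9847, -29.200). ∠HFJ = 36.6° gives FJ at 80.700° from the x-axis; with |FJ| = 21.7, J = (-1.4779, -7.7848). ∠FJM = 101.3° gives JM at 2.0000° from the x-axis; with |JM| = 13.3, M = (11.814, -7.3206). JM ⟂ MB, so MB runs at -88.000°; with |MB| = 17.2, B = (12.414, -24.510). Then |RB| = |B − R| = 27.475.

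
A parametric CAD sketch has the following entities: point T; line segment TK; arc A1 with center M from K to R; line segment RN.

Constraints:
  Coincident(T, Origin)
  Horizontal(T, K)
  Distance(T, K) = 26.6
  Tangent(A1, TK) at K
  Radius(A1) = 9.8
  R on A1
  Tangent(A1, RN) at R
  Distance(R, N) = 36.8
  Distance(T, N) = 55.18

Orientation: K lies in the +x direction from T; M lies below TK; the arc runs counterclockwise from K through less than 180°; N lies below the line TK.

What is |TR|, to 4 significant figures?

21.27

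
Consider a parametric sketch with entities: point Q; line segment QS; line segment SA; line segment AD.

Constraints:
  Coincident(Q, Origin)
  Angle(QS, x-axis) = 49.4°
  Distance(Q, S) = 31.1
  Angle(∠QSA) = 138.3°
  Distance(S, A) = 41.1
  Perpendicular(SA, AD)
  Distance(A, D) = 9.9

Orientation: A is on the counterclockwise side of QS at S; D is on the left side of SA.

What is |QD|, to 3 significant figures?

65.2

Q is at the origin; QS runs at 49.4° with length 31.1, so S = 31.1·(cos 49.4°, sin 49.4°) = (20.2, 23.6). ∠QSA = 138.3°, so SA runs at 49.4° + (180° − 138.3°) = 91.1° from the x-axis; with |SA| = 41.1, A = S + 41.1·(cos 91.1°, sin 91.1°) = (19.5, 64.7). The perpendicularity gives AD at right angles to SA; with |AD| = 9.9 on the left of SA, D = A + 9.9·(-1.00, -0.0192) = (9.55, 64.5). Then |QD| = |D − Q| = 65.2.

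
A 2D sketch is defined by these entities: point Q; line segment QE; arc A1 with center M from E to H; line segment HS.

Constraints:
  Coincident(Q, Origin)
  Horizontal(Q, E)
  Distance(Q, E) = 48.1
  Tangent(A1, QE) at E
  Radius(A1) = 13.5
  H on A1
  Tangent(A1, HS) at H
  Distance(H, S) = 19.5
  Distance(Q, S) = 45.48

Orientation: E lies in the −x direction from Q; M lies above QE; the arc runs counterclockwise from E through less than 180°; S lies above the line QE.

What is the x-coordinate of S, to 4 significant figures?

-32.74

Checks: Q.y = 0.00, E.y = 0.00 ✓; |MH| = 13.50 ✓; ∠(MH, HS) = 90.00° ✓; |HS| = 19.50 ✓; |QS| = 45.48 ✓.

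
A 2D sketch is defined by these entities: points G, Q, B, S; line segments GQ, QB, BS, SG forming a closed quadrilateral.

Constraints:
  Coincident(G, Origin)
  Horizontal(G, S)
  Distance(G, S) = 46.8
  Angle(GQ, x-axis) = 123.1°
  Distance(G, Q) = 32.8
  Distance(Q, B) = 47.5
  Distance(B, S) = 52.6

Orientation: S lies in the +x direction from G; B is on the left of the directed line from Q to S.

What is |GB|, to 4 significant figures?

54.00

Checks: |QB| = 47.50 ✓; |BS| = 52.60 ✓.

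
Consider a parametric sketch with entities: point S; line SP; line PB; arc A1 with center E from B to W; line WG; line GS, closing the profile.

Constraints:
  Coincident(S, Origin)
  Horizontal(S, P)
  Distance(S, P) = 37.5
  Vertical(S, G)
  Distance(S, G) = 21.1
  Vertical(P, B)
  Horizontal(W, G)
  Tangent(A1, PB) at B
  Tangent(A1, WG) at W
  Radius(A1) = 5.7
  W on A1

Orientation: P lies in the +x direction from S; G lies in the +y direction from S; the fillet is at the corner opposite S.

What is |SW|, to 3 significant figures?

38.2

S is at the origin; S and P share the same y with |SP| = 37.5 and P on the +x side, so P = (37.5, 0.00). SG is vertical with |SG| = 21.1 and G on the +y side, so G = (0.00, 21.1). The virtual corner opposite S is at (37.5, 21.1). Tangency of A1 to PB means the radius EB is perpendicular to PB and since A1 is tangent to WG there, EW ⟂ WG, with radius 5.7, so the center E sits 5.7 in from both sides at E = (31.8, 15.4). That places the tangent points at B = (37.5, 15.4) on PB and W = (31.8, 21.1) on WG. Then |SW| = |W − S| = 38.2.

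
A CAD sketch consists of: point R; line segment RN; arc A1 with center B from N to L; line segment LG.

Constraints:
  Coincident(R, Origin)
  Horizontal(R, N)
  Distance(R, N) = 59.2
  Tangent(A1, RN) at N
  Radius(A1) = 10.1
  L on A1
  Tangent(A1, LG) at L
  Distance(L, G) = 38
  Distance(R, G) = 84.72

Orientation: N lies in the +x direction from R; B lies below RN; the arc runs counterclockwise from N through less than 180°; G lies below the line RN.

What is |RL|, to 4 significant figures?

52.75

Checks: |BL| = 10.10 ✓; ∠(BL, LG) = 90.00° ✓; |LG| = 38.00 ✓; |RG| = 84.72 ✓.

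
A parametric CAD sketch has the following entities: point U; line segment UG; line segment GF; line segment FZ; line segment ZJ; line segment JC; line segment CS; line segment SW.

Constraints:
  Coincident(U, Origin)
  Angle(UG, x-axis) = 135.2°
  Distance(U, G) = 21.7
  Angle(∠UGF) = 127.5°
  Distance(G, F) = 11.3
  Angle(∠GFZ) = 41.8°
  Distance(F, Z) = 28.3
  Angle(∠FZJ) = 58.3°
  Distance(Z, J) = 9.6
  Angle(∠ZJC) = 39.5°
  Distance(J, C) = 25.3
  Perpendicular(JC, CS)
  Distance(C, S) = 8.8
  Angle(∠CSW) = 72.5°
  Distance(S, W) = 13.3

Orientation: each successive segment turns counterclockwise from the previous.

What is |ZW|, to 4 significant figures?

5.369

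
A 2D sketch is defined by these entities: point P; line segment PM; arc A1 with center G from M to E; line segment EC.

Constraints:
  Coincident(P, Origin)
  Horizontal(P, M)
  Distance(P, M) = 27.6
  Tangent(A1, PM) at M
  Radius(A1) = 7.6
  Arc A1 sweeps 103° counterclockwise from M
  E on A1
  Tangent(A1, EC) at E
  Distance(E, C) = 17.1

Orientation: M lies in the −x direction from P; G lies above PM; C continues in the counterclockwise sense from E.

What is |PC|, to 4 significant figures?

35.39

On A1, M sits at bearing -90° from G; a 103° counterclockwise sweep puts E at bearing 13°, so E = G + 7.6·(cos 13°, sin 13°) = (-20.19, 9.310). The tangent condition forces GE to be normal to EC, so EC runs along (−sin 13°, cos 13°); with |EC| = 17.1, C = (-24.04, 25.97). Then |PC| = |C − P| = 35.39.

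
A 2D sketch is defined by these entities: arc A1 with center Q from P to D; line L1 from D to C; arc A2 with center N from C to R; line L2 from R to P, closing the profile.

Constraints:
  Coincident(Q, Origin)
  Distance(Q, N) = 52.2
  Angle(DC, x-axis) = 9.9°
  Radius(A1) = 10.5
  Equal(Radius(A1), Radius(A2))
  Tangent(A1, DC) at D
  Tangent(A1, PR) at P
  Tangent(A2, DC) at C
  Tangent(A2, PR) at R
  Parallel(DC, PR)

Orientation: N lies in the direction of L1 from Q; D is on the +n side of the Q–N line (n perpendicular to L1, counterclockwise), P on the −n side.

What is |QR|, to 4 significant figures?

53.25

The slot axis is L1's direction at 9.9°, so u = (cos 9.9°, sin 9.9°) = (0.9851, 0.1719) and n = (−sin 9.9°, cos 9.9°) = (-0.1719, 0.9851). Q is at the origin and N lies 52.2 along u from Q, so N = 52.2·u = (51.42, 8.975). Tangency of A1 to both parallel lines with radius 10.5 puts D and P at Q ± 10.5·n: D = (-1.805, 10.34), P = (1.805, -10.34). Equal radii place C and R the same way about N: C = N + 10.5·n = (49.62, 19.32), R = N − 10.5·n = (53.23, -1.369). Then |QR| = |R − Q| = 53.25.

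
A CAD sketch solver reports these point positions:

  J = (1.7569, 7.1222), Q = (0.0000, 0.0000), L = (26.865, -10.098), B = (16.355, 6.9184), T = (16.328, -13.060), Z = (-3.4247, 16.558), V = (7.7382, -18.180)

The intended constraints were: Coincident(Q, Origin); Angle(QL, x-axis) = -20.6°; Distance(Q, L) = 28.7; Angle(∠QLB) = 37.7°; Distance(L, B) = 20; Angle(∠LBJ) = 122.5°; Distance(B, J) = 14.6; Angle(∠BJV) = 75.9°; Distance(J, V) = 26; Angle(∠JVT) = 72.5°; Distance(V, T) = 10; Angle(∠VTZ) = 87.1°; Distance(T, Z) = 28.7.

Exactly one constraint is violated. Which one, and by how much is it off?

Distance(T, Z) = 28.7 — off by 6.90.

Q = (0.00, 0.00) ✓; QL at -20.60° ✓; |QL| = 28.70 ✓; ∠QLB = 37.70° ✓; |LB| = 20.00 ✓; ∠LBJ = 122.5° ✓; |BJ| = 14.60 ✓; ∠BJV = 75.90° ✓; |JV| = 26.00 ✓; ∠JVT = 72.50° ✓; |VT| = 10.00 ✓; ∠VTZ = 87.10° ✓; |TZ| = 35.60 ✗.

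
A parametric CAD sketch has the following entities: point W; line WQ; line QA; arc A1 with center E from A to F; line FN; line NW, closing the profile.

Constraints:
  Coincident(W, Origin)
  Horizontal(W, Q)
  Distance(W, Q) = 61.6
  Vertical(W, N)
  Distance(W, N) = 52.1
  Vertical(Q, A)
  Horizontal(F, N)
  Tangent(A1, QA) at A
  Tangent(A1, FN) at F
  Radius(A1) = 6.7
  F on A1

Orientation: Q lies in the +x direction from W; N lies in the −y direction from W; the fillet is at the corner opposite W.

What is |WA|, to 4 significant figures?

76.52

W is at the origin; W and Q share the same y with |WQ| = 61.6 and Q on the +x side, so Q = (61.60, 0.000). WN is vertical with |WN| = 52.1 and N on the −y side, so N = (0.000, -52.10). The virtual corner opposite W is at (61.60, -52.10). Tangency of A1 to QA means the radius EA is perpendicular to QA and the tangent condition forces EF to be normal to FN, with radius 6.7, so the center E sits 6.7 in from both sides at E = (54.90, -45.40). That places the tangent points at A = (61.60, -45.40) on QA and F = (54.90, -52.10) on FN. Then |WA| = |A − W| = 76.52.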